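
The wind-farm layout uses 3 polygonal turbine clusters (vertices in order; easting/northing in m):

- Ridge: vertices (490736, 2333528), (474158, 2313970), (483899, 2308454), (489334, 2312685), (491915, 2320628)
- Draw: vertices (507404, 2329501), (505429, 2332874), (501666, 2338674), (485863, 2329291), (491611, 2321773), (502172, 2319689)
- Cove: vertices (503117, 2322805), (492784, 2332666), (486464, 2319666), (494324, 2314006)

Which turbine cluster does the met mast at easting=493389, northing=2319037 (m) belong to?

Cove

Cast a ray rightward from (493389, 2319037). For each polygon, the edges (by vertex number in listed order) whose endpoints lie on opposite sides of northing = 2319037, where each meets that height, and whether that is right or left of the point:
Ridge: 1–2 at easting≈478453.0 (left), 4–5 at easting≈491398.0 (left) → 0 crossings.
Draw: no edge straddles that height → 0 crossings.
Cove: 3–4 at easting≈487337.5 (left), 4–1 at easting≈499351.6 (right) → 1 crossing.
Only Cove has an odd count, so the point is inside Cove.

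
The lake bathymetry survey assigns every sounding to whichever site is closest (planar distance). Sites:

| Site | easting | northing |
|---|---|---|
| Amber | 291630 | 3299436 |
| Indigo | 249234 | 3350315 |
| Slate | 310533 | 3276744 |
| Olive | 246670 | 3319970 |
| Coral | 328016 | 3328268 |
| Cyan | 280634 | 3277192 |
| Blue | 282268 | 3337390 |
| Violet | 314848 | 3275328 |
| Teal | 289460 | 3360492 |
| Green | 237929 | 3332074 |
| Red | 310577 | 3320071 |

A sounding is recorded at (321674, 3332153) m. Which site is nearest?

Squared distances to each site:
Amber: 1973044025.000; Indigo: 5577411844.000; Slate: 3194279162.000; Olive: 5774025505.000; Coral: 55314189.000; Cyan: 4704993121.000; Blue: 1580259005.000; Violet: 3275674901.000; Teal: 1840840717.000; Green: 7013231266.000; Red: 269118133.000.
Minimum at Coral.

Coral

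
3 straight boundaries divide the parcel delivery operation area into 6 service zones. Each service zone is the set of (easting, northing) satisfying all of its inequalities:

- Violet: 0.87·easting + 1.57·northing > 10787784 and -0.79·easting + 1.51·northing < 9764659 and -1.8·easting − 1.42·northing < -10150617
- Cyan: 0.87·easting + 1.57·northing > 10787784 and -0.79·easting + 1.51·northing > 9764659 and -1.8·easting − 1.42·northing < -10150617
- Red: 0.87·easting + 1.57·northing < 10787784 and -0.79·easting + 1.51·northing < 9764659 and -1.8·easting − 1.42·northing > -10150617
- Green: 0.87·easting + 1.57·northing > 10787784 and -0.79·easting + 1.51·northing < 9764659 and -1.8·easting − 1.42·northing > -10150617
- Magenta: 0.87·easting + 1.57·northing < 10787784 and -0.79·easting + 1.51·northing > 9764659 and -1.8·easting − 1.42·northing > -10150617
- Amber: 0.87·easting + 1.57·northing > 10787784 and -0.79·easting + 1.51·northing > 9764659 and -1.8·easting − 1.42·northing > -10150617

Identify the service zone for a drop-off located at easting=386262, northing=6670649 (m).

Cyan

0.87·386262 + 1.57·6670649 = 10808966.870, which is > 10787784
-0.79·386262 + 1.51·6670649 = 9767533.010, which is > 9764659
-1.8·386262 − 1.42·6670649 = -10167593.180, which is < -10150617
This sign pattern matches Cyan.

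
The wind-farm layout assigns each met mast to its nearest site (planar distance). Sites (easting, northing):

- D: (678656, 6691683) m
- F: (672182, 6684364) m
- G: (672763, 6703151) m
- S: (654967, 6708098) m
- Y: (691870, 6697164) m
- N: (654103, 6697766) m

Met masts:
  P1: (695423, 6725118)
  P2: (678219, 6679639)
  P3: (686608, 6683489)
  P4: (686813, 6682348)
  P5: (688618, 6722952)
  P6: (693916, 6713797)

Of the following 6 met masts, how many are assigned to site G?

1

P1 → Y
P2 → F
P3 → D
P4 → D
P5 → G
P6 → Y
1 of the 6 goes to G.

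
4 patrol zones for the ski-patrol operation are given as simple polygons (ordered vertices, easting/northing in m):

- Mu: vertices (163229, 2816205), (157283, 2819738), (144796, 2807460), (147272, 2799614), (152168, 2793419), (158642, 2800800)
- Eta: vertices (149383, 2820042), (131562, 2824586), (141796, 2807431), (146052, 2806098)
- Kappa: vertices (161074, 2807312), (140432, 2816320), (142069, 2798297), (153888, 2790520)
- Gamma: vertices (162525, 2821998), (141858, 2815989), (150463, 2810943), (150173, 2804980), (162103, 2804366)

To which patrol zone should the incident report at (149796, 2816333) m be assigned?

Cast a ray rightward from (149796, 2816333). For each polygon, the edges (by vertex number in listed order) whose endpoints lie on opposite sides of northing = 2816333, where each meets that height, and whether that is right or left of the point:
Mu: 1–2 at easting≈163013.6 (right), 2–3 at easting≈153820.0 (right) → 2 crossings.
Eta: 2–3 at easting≈136485.4 (left), 4–1 at easting≈148497.0 (left) → 0 crossings.
Kappa: no edge straddles that height → 0 crossings.
Gamma: 1–2 at easting≈143041.1 (left), 5–1 at easting≈162389.4 (right) → 1 crossing.
Only Gamma has an odd count, so the point is inside Gamma.

Gamma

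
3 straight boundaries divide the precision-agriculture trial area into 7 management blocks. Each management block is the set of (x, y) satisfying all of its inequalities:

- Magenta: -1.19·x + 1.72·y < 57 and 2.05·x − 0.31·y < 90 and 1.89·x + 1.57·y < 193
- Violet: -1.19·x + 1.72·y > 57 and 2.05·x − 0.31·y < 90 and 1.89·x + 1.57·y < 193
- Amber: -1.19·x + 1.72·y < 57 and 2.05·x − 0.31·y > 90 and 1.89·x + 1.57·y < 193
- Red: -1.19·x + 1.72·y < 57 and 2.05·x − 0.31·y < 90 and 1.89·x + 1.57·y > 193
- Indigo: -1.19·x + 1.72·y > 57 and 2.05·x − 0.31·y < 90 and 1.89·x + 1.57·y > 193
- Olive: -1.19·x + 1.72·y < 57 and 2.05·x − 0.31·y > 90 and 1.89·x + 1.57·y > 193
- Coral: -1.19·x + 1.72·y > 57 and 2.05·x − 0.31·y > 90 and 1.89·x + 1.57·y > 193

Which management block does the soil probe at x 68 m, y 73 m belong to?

-1.19·68 + 1.72·73 = 44.640, which is < 57
2.05·68 − 0.31·73 = 116.770, which is > 90
1.89·68 + 1.57·73 = 243.130, which is > 193
This sign pattern matches Olive.

Olive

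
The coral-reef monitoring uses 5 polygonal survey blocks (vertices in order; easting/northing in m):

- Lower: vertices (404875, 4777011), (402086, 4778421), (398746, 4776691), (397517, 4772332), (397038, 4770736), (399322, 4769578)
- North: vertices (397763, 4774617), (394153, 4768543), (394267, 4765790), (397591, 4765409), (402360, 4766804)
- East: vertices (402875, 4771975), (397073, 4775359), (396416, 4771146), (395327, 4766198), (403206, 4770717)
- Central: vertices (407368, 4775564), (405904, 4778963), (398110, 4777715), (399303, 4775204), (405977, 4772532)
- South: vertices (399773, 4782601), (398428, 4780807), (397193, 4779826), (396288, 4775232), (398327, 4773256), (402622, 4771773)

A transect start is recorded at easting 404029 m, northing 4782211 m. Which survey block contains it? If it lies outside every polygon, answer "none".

none

Cast a ray rightward from (404029, 4782211). For each polygon, the edges (by vertex number in listed order) whose endpoints lie on opposite sides of northing = 4782211, where each meets that height, and whether that is right or left of the point:
Lower: no edge straddles that height → 0 crossings.
North: no edge straddles that height → 0 crossings.
East: no edge straddles that height → 0 crossings.
Central: no edge straddles that height → 0 crossings.
South: 1–2 at easting≈399480.6 (left), 6–1 at easting≈399875.6 (left) → 0 crossings.
All counts are even, so the point lies outside every listed polygon.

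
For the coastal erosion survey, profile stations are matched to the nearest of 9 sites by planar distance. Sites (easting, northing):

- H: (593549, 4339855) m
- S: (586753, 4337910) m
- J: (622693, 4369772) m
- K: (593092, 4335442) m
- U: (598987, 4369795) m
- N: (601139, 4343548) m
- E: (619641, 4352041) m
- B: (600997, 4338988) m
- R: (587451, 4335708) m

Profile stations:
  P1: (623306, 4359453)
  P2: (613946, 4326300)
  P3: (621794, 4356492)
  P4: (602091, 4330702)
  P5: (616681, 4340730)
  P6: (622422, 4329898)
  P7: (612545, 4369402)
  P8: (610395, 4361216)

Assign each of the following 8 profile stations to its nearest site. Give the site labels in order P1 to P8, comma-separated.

E, B, E, B, E, E, J, E

P1 → E (d²=68369969.00)
P2 → B (d²=328661945.00)
P3 → E (d²=24446810.00)
P4 → B (d²=69854632.00)
P5 → E (d²=136700321.00)
P6 → E (d²=498046410.00)
P7 → J (d²=103118804.00)
P8 → E (d²=169669141.00)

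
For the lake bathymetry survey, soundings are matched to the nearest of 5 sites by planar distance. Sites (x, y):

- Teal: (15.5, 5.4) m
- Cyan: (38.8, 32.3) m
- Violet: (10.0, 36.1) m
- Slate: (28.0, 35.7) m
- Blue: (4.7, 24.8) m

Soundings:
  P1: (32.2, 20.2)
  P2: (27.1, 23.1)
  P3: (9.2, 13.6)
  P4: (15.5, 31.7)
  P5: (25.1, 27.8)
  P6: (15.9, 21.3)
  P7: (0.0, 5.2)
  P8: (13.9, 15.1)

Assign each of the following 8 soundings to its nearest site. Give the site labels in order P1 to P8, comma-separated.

Cyan, Slate, Teal, Violet, Slate, Blue, Teal, Teal

P1 → Cyan (d²=189.97)
P2 → Slate (d²=159.57)
P3 → Teal (d²=106.93)
P4 → Violet (d²=49.61)
P5 → Slate (d²=70.82)
P6 → Blue (d²=137.69)
P7 → Teal (d²=240.29)
P8 → Teal (d²=96.65)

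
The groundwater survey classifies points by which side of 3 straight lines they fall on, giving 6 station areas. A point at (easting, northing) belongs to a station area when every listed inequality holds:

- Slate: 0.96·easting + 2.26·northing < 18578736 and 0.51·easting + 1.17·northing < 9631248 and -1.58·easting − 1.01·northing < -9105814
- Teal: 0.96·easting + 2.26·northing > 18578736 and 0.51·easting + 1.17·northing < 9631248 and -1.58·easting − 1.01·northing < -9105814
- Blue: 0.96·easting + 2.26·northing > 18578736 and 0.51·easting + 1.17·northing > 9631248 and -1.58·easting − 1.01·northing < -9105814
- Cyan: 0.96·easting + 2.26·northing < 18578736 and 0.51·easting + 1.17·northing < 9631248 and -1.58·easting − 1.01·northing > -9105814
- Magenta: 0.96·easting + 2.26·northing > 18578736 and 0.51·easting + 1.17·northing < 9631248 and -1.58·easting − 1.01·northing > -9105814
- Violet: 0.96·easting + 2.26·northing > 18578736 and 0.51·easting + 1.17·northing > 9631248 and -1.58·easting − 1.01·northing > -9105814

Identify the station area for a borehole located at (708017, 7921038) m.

0.96·708017 + 2.26·7921038 = 18581242.200, which is > 18578736
0.51·708017 + 1.17·7921038 = 9628703.130, which is < 9631248
-1.58·708017 − 1.01·7921038 = -9118915.240, which is < -9105814
This sign pattern matches Teal.

Teal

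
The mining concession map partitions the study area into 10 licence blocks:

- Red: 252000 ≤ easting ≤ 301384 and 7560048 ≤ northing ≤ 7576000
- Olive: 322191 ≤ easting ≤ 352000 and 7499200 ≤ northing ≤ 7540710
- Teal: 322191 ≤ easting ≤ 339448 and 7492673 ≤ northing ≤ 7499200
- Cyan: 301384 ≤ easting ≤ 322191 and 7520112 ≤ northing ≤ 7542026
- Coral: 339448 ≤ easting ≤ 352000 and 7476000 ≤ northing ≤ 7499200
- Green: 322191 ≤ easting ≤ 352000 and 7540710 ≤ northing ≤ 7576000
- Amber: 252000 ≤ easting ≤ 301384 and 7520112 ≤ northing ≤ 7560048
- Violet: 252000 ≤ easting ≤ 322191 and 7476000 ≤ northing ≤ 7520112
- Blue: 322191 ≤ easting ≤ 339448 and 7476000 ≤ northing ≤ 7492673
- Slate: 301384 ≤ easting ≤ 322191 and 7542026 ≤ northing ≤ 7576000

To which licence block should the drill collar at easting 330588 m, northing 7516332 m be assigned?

Olive

The point has easting = 330588 and northing = 7516332.
Only Olive satisfies 322191 ≤ easting ≤ 352000 and 7499200 ≤ northing ≤ 7540710.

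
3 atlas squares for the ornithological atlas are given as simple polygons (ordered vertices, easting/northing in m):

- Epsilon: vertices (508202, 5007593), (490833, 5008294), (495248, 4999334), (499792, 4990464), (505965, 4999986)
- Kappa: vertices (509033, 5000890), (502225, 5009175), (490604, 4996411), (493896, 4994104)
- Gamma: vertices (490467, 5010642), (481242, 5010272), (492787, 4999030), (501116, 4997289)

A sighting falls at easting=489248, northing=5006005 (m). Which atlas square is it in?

Cast a ray rightward from (489248, 5006005). For each polygon, the edges (by vertex number in listed order) whose endpoints lie on opposite sides of northing = 5006005, where each meets that height, and whether that is right or left of the point:
Epsilon: 2–3 at easting≈491960.9 (right), 5–1 at easting≈507735.0 (right) → 2 crossings.
Kappa: 1–2 at easting≈504829.9 (right), 2–3 at easting≈499338.9 (right) → 2 crossings.
Gamma: 2–3 at easting≈485624.0 (left), 4–1 at easting≈494165.0 (right) → 1 crossing.
Only Gamma has an odd count, so the point is inside Gamma.

Gamma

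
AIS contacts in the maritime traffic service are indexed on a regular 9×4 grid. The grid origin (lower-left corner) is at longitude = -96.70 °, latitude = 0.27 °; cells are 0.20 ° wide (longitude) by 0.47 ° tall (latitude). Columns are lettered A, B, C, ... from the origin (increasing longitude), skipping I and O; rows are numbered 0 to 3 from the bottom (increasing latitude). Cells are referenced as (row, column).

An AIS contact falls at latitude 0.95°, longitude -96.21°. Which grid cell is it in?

Column index: ⌊(-96.21 − -96.70) / 0.20⌋ = ⌊2.450⌋ = 2 → column C
Row offset from origin: ⌊(0.95 − 0.27) / 0.47⌋ = ⌊1.447⌋ = 1 → row 1

(1, C)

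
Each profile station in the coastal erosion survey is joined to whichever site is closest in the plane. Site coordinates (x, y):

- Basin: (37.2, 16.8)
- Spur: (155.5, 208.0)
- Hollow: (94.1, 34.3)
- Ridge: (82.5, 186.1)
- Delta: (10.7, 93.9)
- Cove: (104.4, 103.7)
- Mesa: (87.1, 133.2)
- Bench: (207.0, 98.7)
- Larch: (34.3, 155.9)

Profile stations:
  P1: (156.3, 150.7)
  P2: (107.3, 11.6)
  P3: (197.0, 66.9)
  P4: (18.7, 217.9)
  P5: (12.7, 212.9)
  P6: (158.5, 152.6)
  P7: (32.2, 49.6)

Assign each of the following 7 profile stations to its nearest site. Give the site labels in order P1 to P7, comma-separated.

P1 → Spur (d²=3283.93)
P2 → Hollow (d²=689.53)
P3 → Bench (d²=1111.24)
P4 → Larch (d²=4087.36)
P5 → Larch (d²=3715.56)
P6 → Spur (d²=3078.16)
P7 → Basin (d²=1100.84)

Spur, Hollow, Bench, Larch, Larch, Spur, Basin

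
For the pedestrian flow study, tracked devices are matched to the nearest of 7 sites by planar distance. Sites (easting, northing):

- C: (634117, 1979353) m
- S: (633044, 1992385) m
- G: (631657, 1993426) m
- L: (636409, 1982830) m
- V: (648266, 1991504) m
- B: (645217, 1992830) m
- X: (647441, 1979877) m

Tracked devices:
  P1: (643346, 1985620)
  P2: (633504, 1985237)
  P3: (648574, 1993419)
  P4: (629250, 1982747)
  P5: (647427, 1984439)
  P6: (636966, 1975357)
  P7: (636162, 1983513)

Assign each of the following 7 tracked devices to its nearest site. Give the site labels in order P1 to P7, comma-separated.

X, L, V, C, X, C, L

P1 → X (d²=49751074.00)
P2 → L (d²=14232674.00)
P3 → V (d²=3762089.00)
P4 → C (d²=35206925.00)
P5 → X (d²=20812040.00)
P6 → C (d²=24084817.00)
P7 → L (d²=527498.00)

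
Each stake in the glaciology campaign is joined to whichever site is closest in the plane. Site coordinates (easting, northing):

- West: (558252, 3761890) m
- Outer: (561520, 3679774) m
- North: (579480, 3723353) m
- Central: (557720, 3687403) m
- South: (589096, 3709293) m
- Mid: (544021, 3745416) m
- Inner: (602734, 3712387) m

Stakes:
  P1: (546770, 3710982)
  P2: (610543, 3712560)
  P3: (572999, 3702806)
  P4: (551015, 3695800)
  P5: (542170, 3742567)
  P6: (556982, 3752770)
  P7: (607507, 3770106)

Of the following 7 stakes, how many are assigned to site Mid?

1

P1 → Central
P2 → Inner
P3 → South
P4 → Central
P5 → Mid
P6 → West
P7 → West
1 of the 7 goes to Mid.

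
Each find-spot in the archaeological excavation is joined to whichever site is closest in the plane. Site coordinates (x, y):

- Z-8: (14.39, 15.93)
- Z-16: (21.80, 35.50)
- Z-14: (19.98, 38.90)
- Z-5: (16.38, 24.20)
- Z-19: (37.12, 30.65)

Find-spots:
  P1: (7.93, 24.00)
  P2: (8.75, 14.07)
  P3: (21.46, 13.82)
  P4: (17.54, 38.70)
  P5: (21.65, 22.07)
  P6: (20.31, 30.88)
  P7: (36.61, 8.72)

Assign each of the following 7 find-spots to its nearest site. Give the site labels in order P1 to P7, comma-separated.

Z-5, Z-8, Z-8, Z-14, Z-5, Z-16, Z-19

P1 → Z-5 (d²=71.44)
P2 → Z-8 (d²=35.27)
P3 → Z-8 (d²=54.44)
P4 → Z-14 (d²=5.99)
P5 → Z-5 (d²=32.31)
P6 → Z-16 (d²=23.56)
P7 → Z-19 (d²=481.19)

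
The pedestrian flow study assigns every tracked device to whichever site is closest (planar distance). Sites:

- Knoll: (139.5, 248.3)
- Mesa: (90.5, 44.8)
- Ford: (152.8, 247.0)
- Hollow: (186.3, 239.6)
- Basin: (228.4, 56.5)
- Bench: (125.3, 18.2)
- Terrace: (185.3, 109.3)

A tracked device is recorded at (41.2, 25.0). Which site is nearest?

Mesa

Squared distances to each site:
Knoll: 59525.780; Mesa: 2822.530; Ford: 61738.560; Hollow: 67107.170; Basin: 36036.090; Bench: 7119.050; Terrace: 27871.300.
Minimum at Mesa.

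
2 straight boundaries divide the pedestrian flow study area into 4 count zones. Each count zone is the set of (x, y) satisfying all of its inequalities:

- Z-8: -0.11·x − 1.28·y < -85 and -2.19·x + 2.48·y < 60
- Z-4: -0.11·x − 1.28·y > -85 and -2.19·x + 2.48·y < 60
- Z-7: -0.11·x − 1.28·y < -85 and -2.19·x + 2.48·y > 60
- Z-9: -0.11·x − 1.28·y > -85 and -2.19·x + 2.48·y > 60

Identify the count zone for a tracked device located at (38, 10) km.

Z-4

-0.11·38 − 1.28·10 = -16.980, which is > -85
-2.19·38 + 2.48·10 = -58.420, which is < 60
This sign pattern matches Z-4.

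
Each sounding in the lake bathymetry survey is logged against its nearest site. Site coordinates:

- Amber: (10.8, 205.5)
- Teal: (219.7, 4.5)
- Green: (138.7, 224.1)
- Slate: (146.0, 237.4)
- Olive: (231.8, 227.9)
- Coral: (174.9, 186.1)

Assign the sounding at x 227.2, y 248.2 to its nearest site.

Olive

Squared distances to each site:
Amber: 48652.250; Teal: 59445.940; Green: 8413.060; Slate: 6710.080; Olive: 433.250; Coral: 6591.700.
Minimum at Olive.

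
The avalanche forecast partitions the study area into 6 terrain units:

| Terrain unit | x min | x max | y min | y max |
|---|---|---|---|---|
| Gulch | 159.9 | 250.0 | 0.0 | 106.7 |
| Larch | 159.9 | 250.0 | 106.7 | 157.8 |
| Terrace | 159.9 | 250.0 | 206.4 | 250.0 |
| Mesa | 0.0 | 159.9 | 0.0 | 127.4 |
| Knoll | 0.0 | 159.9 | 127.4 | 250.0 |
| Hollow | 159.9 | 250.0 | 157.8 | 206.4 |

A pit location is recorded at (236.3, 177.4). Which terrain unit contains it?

Hollow

The point has x = 236.3 and y = 177.4.
Only Hollow satisfies 159.9 ≤ x ≤ 250.0 and 157.8 ≤ y ≤ 206.4.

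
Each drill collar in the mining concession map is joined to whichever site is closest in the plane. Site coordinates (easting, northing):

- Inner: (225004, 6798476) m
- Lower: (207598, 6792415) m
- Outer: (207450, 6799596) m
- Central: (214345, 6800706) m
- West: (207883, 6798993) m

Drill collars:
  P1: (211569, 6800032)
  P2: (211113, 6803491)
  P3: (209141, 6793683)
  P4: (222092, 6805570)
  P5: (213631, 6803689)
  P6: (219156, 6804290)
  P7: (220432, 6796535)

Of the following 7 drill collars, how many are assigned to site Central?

4

P1 → Central
P2 → Central
P3 → Lower
P4 → Inner
P5 → Central
P6 → Central
P7 → Inner
4 of the 7 go to Central.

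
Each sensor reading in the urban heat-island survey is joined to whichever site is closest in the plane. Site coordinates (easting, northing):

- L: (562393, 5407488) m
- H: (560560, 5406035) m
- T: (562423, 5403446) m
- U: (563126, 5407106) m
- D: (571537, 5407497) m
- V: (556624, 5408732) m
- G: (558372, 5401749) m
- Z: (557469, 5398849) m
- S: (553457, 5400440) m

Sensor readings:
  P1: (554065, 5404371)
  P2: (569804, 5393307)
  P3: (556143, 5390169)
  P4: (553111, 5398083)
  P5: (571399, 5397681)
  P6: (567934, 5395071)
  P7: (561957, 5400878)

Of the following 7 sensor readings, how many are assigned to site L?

P1 → S
P2 → T
P3 → Z
P4 → S
P5 → D
P6 → T
P7 → T
0 of the 7 go to L.

0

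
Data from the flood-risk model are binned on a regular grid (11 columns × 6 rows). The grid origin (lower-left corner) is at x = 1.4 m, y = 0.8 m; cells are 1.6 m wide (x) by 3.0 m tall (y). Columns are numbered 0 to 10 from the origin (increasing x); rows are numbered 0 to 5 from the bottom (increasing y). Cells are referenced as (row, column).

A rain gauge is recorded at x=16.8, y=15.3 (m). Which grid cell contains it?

(4, 9)

Column index: ⌊(16.8 − 1.4) / 1.6⌋ = ⌊9.625⌋ = 9
Row offset from origin: ⌊(15.3 − 0.8) / 3.0⌋ = ⌊4.833⌋ = 4 → row 4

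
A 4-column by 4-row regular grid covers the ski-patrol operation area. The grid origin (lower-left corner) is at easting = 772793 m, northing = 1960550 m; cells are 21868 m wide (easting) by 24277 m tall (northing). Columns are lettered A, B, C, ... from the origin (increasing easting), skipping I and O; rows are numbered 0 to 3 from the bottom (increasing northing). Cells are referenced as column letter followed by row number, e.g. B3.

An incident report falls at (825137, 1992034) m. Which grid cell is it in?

C1

Column index: ⌊(825137 − 772793) / 21868⌋ = ⌊2.394⌋ = 2 → column C
Row offset from origin: ⌊(1992034 − 1960550) / 24277⌋ = ⌊1.297⌋ = 1 → row 1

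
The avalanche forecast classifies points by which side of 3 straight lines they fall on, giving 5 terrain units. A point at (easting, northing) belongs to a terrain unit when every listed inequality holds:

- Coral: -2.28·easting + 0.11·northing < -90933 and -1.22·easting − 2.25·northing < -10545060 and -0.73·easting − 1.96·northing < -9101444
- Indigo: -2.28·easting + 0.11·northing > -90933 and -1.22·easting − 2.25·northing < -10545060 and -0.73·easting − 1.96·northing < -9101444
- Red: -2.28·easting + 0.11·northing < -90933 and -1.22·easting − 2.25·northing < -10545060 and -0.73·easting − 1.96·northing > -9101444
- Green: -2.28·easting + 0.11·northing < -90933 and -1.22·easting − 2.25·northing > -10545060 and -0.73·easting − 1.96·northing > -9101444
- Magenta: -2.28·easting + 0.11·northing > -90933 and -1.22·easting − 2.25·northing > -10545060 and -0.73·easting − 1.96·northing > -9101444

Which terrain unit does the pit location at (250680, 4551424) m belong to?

Indigo

-2.28·250680 + 0.11·4551424 = -70893.760, which is > -90933
-1.22·250680 − 2.25·4551424 = -10546533.600, which is < -10545060
-0.73·250680 − 1.96·4551424 = -9103787.440, which is < -9101444
This sign pattern matches Indigo.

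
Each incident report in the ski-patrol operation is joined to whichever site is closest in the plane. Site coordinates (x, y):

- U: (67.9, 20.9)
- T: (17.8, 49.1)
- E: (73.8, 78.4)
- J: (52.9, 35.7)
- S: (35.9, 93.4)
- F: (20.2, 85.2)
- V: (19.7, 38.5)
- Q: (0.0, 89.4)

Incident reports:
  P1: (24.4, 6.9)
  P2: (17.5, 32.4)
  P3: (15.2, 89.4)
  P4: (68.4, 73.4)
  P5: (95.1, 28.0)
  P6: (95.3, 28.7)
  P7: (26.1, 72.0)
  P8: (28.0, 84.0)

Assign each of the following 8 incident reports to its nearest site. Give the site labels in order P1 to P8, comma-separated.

P1 → V (d²=1020.65)
P2 → V (d²=42.05)
P3 → F (d²=42.64)
P4 → E (d²=54.16)
P5 → U (d²=790.25)
P6 → U (d²=811.60)
P7 → F (d²=209.05)
P8 → F (d²=62.28)

V, V, F, E, U, U, F, F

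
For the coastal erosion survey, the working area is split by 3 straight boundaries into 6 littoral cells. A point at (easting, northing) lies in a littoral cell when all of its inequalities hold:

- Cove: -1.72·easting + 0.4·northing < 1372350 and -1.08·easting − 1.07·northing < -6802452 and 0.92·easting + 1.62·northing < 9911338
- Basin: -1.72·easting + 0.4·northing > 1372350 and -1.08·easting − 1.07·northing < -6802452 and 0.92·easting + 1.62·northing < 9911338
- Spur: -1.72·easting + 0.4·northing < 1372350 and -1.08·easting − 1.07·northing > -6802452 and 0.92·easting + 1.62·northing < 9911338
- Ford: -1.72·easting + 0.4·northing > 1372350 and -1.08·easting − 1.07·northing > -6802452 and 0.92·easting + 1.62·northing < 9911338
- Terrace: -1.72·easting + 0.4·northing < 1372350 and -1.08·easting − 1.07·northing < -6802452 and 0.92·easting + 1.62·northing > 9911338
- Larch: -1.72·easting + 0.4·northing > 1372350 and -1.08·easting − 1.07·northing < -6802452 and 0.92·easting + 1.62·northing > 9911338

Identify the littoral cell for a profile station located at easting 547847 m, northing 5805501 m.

-1.72·547847 + 0.4·5805501 = 1379903.560, which is > 1372350
-1.08·547847 − 1.07·5805501 = -6803560.830, which is < -6802452
0.92·547847 + 1.62·5805501 = 9908930.860, which is < 9911338
This sign pattern matches Basin.

Basin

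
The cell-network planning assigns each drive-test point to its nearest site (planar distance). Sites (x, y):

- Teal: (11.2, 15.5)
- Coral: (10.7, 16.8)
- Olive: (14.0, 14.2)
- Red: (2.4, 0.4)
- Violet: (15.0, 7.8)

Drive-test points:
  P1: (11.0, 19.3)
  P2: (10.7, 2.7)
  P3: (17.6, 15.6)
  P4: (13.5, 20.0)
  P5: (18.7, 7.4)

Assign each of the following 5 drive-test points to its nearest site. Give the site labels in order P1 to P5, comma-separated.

P1 → Coral (d²=6.34)
P2 → Violet (d²=44.50)
P3 → Olive (d²=14.92)
P4 → Coral (d²=18.08)
P5 → Violet (d²=13.85)

Coral, Violet, Olive, Coral, Violet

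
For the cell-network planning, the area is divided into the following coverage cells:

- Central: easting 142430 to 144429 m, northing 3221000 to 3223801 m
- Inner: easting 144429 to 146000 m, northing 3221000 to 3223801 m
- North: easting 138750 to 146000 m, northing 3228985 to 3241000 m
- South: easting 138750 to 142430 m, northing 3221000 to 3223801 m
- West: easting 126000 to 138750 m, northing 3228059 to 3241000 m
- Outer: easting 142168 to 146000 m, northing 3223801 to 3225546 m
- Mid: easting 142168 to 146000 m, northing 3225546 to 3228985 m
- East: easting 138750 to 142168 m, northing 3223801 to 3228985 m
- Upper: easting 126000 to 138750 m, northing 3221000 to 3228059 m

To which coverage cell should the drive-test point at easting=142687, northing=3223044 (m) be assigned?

The point has easting = 142687 and northing = 3223044.
Only Central satisfies 142430 ≤ easting ≤ 144429 and 3221000 ≤ northing ≤ 3223801.

Central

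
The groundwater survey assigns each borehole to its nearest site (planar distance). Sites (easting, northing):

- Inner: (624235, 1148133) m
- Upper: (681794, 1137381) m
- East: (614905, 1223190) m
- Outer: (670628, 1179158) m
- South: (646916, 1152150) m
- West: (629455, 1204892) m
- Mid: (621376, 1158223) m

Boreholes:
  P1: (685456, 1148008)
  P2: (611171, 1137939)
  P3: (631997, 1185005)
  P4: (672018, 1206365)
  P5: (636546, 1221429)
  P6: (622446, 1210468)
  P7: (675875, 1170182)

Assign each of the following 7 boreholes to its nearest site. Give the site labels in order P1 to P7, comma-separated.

P1 → Upper (d²=126343373.00)
P2 → Inner (d²=274585732.00)
P3 → West (d²=401954533.00)
P4 → Outer (d²=742152949.00)
P5 → West (d²=323754650.00)
P6 → West (d²=80217857.00)
P7 → Outer (d²=108099585.00)

Upper, Inner, West, Outer, West, West, Outer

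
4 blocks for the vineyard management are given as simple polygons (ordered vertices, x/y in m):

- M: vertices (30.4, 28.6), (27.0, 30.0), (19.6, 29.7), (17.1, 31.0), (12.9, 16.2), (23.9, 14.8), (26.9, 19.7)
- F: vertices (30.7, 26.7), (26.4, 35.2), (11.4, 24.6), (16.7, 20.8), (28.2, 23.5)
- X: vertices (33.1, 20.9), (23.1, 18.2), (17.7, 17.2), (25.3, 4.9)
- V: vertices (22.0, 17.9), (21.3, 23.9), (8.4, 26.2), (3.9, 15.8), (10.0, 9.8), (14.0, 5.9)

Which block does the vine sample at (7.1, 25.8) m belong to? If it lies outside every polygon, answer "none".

none

Cast a ray rightward from (7.1, 25.8). For each polygon, the edges (by vertex number in listed order) whose endpoints lie on opposite sides of y = 25.8, where each meets that height, and whether that is right or left of the point:
M: 4–5 at x≈15.62 (right), 7–1 at x≈29.30 (right) → 2 crossings.
F: 2–3 at x≈13.10 (right), 5–1 at x≈30.00 (right) → 2 crossings.
X: no edge straddles that height → 0 crossings.
V: 2–3 at x≈10.64 (right), 3–4 at x≈8.23 (right) → 2 crossings.
All counts are even, so the point lies outside every listed polygon.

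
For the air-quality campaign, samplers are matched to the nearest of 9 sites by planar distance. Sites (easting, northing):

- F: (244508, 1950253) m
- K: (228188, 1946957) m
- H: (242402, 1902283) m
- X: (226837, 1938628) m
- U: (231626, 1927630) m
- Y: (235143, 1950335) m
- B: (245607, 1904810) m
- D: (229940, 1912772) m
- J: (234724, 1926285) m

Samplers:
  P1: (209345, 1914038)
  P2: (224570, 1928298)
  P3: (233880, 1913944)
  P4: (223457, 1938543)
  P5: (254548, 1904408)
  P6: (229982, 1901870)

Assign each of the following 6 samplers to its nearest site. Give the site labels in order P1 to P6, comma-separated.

P1 → D (d²=425756781.00)
P2 → U (d²=50233360.00)
P3 → D (d²=16897184.00)
P4 → X (d²=11431625.00)
P5 → B (d²=80103085.00)
P6 → D (d²=118855368.00)

D, U, D, X, B, D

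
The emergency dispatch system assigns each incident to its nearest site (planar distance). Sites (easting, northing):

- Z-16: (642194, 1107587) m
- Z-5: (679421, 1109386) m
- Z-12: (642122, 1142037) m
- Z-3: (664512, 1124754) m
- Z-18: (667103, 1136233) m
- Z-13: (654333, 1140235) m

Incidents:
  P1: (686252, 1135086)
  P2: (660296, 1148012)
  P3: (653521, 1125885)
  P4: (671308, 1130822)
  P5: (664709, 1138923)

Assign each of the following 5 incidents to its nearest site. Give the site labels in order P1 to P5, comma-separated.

P1 → Z-18 (d²=367999810.00)
P2 → Z-13 (d²=96039098.00)
P3 → Z-3 (d²=122081242.00)
P4 → Z-18 (d²=46960946.00)
P5 → Z-18 (d²=12967336.00)

Z-18, Z-13, Z-3, Z-18, Z-18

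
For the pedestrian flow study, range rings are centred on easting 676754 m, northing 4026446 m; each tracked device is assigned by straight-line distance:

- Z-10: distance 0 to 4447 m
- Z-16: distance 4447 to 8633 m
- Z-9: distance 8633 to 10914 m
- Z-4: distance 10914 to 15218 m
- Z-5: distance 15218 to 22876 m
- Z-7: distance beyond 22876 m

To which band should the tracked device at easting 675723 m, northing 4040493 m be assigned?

Z-4

Distance = √((675723−676754)² + (4040493−4026446)²) = √(1062961.000 + 197318209.000) = 14084.785 m.
10914 ≤ 14084.785 < 15218 → Z-4.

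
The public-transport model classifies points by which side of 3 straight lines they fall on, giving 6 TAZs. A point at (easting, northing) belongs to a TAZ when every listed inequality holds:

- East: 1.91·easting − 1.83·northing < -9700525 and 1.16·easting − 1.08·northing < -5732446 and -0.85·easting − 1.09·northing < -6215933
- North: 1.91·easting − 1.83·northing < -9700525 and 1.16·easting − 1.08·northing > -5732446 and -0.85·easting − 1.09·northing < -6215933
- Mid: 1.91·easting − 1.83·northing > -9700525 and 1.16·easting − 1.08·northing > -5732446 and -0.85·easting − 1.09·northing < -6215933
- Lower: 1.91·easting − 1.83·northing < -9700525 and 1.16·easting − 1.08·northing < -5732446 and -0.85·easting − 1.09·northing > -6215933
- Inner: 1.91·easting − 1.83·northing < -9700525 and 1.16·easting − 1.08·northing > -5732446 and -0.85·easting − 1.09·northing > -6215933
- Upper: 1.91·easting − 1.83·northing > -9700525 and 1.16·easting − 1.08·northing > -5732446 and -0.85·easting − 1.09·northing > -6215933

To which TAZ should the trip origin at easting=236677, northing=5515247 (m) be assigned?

Upper

1.91·236677 − 1.83·5515247 = -9640848.940, which is > -9700525
1.16·236677 − 1.08·5515247 = -5681921.440, which is > -5732446
-0.85·236677 − 1.09·5515247 = -6212794.680, which is > -6215933
This sign pattern matches Upper.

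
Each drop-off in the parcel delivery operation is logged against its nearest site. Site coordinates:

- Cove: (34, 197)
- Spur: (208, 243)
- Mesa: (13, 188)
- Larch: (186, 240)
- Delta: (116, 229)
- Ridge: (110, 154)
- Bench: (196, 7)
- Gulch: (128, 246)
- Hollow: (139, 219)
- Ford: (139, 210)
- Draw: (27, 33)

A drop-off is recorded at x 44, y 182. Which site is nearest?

Cove

Squared distances to each site:
Cove: 325.000; Spur: 30617.000; Mesa: 997.000; Larch: 23528.000; Delta: 7393.000; Ridge: 5140.000; Bench: 53729.000; Gulch: 11152.000; Hollow: 10394.000; Ford: 9809.000; Draw: 22490.000.
Minimum at Cove.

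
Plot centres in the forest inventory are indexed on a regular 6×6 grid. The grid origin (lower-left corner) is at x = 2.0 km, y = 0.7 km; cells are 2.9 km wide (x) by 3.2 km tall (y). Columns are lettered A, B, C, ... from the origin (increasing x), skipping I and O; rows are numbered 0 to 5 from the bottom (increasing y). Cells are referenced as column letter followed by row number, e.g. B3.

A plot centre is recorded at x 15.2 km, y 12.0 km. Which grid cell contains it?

E3

Column index: ⌊(15.2 − 2.0) / 2.9⌋ = ⌊4.552⌋ = 4 → column E
Row offset from origin: ⌊(12.0 − 0.7) / 3.2⌋ = ⌊3.531⌋ = 3 → row 3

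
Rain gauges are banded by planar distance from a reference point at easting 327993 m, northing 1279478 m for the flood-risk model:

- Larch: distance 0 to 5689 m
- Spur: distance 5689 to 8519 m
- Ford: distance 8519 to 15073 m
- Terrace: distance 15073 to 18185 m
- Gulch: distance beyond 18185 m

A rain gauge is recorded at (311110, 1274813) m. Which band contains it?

Terrace

Distance = √((311110−327993)² + (1274813−1279478)²) = √(285035689.000 + 21762225.000) = 17515.648 m.
15073 ≤ 17515.648 < 18185 → Terrace.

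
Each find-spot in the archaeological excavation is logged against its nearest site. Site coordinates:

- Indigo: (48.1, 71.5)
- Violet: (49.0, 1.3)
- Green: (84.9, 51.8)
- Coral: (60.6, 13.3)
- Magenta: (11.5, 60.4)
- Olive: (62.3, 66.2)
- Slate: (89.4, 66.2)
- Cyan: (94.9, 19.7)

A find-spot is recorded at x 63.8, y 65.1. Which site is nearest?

Squared distances to each site:
Indigo: 287.450; Violet: 4289.480; Green: 622.100; Coral: 2693.480; Magenta: 2757.380; Olive: 3.460; Slate: 656.570; Cyan: 3028.370.
Minimum at Olive.

Olive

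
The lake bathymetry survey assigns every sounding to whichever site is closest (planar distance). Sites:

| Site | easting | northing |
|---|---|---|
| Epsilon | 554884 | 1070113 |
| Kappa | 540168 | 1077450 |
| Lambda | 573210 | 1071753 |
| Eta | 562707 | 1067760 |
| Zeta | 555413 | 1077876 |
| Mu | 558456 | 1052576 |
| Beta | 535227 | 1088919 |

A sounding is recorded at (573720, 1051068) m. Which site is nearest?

Squared distances to each site:
Epsilon: 717506921.000; Kappa: 1821746628.000; Lambda: 428129325.000; Eta: 399909033.000; Zeta: 1053815113.000; Mu: 235263760.000; Beta: 2914409250.000.
Minimum at Mu.

Mu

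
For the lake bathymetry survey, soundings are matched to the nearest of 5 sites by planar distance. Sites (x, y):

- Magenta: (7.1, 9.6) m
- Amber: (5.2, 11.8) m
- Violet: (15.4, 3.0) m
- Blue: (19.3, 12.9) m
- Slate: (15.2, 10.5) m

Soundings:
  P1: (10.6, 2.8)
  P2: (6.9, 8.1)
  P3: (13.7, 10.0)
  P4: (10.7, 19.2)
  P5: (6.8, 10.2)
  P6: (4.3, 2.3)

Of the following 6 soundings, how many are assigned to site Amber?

1

P1 → Violet
P2 → Magenta
P3 → Slate
P4 → Amber
P5 → Magenta
P6 → Magenta
1 of the 6 goes to Amber.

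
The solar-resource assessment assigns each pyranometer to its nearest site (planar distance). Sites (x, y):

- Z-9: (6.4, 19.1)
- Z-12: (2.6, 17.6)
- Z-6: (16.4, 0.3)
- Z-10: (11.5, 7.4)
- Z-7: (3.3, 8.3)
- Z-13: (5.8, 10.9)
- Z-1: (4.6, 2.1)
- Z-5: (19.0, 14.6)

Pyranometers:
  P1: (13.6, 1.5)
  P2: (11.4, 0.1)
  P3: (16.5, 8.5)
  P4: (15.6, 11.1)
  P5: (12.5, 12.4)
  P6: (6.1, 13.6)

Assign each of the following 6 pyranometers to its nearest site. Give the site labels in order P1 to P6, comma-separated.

Z-6, Z-6, Z-10, Z-5, Z-10, Z-13

P1 → Z-6 (d²=9.28)
P2 → Z-6 (d²=25.04)
P3 → Z-10 (d²=26.21)
P4 → Z-5 (d²=23.81)
P5 → Z-10 (d²=26.00)
P6 → Z-13 (d²=7.38)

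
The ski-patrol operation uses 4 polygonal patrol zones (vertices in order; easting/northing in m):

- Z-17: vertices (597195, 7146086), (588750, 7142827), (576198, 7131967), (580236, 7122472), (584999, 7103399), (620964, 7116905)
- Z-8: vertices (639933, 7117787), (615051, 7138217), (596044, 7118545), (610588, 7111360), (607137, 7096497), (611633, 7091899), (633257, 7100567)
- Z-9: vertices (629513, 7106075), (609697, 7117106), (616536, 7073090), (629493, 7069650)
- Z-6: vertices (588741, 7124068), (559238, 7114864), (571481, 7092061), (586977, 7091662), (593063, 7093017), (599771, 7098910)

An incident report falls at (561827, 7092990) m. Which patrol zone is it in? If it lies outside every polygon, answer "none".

Cast a ray rightward from (561827, 7092990). For each polygon, the edges (by vertex number in listed order) whose endpoints lie on opposite sides of northing = 7092990, where each meets that height, and whether that is right or left of the point:
Z-17: no edge straddles that height → 0 crossings.
Z-8: 5–6 at easting≈610566.2 (right), 6–7 at easting≈614354.7 (right) → 2 crossings.
Z-9: 2–3 at easting≈613444.0 (right), 4–1 at easting≈629505.8 (right) → 2 crossings.
Z-6: 2–3 at easting≈570982.2 (right), 4–5 at easting≈592941.7 (right) → 2 crossings.
All counts are even, so the point lies outside every listed polygon.

none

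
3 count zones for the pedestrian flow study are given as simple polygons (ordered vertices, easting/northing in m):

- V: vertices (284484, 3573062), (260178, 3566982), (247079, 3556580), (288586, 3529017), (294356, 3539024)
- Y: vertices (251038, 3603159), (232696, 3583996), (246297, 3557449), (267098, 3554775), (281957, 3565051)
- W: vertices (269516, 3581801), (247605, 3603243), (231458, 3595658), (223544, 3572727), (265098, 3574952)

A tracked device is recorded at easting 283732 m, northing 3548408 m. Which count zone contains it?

V

Cast a ray rightward from (283732, 3548408). For each polygon, the edges (by vertex number in listed order) whose endpoints lie on opposite sides of northing = 3548408, where each meets that height, and whether that is right or left of the point:
V: 3–4 at easting≈259385.2 (left), 5–1 at easting≈291634.4 (right) → 1 crossing.
Y: no edge straddles that height → 0 crossings.
W: no edge straddles that height → 0 crossings.
Only V has an odd count, so the point is inside V.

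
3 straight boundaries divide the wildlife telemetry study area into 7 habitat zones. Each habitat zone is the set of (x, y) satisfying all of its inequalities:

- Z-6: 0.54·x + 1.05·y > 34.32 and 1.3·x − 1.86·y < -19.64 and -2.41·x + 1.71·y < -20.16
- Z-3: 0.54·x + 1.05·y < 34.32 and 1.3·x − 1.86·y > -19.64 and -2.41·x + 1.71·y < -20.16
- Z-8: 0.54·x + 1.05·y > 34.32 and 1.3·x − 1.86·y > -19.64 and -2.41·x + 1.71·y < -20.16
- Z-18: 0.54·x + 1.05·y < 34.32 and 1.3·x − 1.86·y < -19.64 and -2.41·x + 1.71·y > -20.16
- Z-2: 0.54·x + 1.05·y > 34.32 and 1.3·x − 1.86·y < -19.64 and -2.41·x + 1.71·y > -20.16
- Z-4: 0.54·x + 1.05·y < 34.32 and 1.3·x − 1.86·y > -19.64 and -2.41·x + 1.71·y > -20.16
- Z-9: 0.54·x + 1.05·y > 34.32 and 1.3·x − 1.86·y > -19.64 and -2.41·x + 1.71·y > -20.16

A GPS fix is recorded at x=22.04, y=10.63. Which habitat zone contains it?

Z-3

0.54·22.04 + 1.05·10.63 = 23.063, which is < 34.32
1.3·22.04 − 1.86·10.63 = 8.880, which is > -19.64
-2.41·22.04 + 1.71·10.63 = -34.939, which is < -20.16
This sign pattern matches Z-3.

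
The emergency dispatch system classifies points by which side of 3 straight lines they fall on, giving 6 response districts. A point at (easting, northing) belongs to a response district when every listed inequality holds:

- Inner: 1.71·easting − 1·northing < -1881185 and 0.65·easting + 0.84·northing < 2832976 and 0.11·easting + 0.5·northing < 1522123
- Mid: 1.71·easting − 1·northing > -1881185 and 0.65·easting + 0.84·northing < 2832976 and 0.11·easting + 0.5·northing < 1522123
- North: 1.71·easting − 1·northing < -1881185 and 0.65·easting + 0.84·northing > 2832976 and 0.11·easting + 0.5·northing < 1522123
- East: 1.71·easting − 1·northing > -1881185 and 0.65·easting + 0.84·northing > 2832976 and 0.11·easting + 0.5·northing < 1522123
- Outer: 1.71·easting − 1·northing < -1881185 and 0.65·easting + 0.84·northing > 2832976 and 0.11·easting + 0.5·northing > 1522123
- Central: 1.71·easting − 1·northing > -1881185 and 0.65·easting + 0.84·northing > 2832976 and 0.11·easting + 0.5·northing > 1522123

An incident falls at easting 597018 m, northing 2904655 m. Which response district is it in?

1.71·597018 − 1·2904655 = -1883754.220, which is < -1881185
0.65·597018 + 0.84·2904655 = 2827971.900, which is < 2832976
0.11·597018 + 0.5·2904655 = 1517999.480, which is < 1522123
This sign pattern matches Inner.

Inner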